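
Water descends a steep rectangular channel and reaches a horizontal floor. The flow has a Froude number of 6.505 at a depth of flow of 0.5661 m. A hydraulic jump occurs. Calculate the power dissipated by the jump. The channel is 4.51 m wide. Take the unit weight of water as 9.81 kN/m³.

P = 2862 kW

Fr₁ = 6.505 (given).
Sequent-depth ratio: y₂/y₁ = ½[√(1 + 8Fr₁²) − 1] = ½[√339.52 − 1] = 8.713.
y₂ = 8.713 × 0.5661 = 4.932 m.
Head loss: ΔE = (y₂ − y₁)³/(4y₁y₂) = (4.932 − 0.5661)³/(4×0.5661×4.932) = 83.24/11.17 = 7.453 m.
V₁ = Fr₁·√(g·y₁) = 6.505×√(9.81×0.5661) = 15.33 m/s; q = V₁·y₁ = 8.678 m²/s. Q = q·b = 8.678 × 4.51 = 39.14 m³/s. P = γ·Q·ΔE = 9.81 × 39.14 × 7.453 = 2862 kW.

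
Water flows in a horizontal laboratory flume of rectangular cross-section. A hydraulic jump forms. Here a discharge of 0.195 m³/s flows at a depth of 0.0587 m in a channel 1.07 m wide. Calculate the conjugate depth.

y₂ = 0.312 m

q = Q/b = 0.195/1.07 = 0.182 m²/s; V₁ = q/y₁ = 3.10 m/s. Fr₁ = V₁/√(g·y₁) = 4.09.
From the momentum equation for a rectangular channel, y₂/y₁ = ½[√(1 + 8Fr₁²) − 1] = ½[√134.9 − 1] = 5.31.
y₂ = 5.31 × 0.0587 = 0.312 m.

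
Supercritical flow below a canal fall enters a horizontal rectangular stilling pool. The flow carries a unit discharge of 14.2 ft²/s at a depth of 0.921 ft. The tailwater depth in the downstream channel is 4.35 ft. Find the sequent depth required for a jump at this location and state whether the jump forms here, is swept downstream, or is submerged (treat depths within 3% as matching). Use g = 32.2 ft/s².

V₁ = q/y₁ = 14.2/0.921 = 15.4 ft/s. Fr₁ = V₁/√(g·y₁) = 15.4/√(32.2×0.921) = 2.83.
From the momentum equation for a rectangular channel, y₂/y₁ = ½[√(1 + 8Fr₁²) − 1] = ½[√65.13 − 1] = 3.54.
y₂ = 3.54 × 0.921 = 3.26 ft.
Tailwater y_tw = 4.35 ft: y_tw > y₂, so the jump is submerged.

y₂ = 3.26 ft; the jump is submerged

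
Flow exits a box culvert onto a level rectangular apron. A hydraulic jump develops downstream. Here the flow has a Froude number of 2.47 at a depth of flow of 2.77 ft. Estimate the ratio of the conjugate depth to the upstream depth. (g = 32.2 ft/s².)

y₂/y₁ = 3.03

Fr₁ = 2.47 (given).
Bélanger equation: y₂/y₁ = ½[√(1 + 8Fr₁²) − 1] = ½[√49.81 − 1] = 3.03.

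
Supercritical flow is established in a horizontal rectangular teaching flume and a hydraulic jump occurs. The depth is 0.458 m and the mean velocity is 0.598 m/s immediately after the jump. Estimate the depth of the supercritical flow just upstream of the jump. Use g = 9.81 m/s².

Fr₂ = V₂/√(g·y₂) = 0.598/√(9.81×0.458) = 0.282.
From the momentum equation (using Fr₂), y₁/y₂ = ½[√(1 + 8Fr₂²) − 1] = ½[√1.637 − 1] = 0.140.
y₁ = 0.140 × 0.458 = 0.0640 m.

y₁ = 0.0640 m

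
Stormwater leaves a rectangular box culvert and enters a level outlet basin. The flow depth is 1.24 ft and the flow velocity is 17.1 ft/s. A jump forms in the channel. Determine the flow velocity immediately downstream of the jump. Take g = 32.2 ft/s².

Fr₁ = V₁/√(g·y₁) = 17.1/√(32.2×1.24) = 2.71.
Conjugate-depth relation: y₂/y₁ = ½[√(1 + 8Fr₁²) − 1] = ½[√59.59 − 1] = 3.36.
y₂ = 3.36 × 1.24 = 4.17 ft.
q = V₁·y₁ = 17.1 × 1.24 = 21.2 ft²/s.
V₂ = q/y₂ = 21.2/4.17 = 5.09 ft/s.

V₂ = 5.09 ft/s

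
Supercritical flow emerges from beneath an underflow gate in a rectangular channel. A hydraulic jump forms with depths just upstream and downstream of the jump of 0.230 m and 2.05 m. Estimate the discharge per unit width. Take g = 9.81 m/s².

For a rectangular channel the momentum equation gives q² = ½·g·y₁·y₂·(y₁ + y₂) = ½×9.81×0.230×2.05×2.28 = 5.27.
q = √5.27 = 2.30 m²/s.

q = 2.30 m²/s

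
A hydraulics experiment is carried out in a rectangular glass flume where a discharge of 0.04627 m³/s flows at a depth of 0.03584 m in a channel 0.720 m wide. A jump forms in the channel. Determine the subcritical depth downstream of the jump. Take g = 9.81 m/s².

y₂ = 0.1364 m

q = Q/b = 0.04627/0.720 = 0.06426 m²/s; V₁ = q/y₁ = 1.793 m/s. Fr₁ = V₁/√(g·y₁) = 3.024.
Bélanger equation: y₂/y₁ = ½[√(1 + 8Fr₁²) − 1] = ½[√74.156 − 1] = 3.806.
y₂ = 3.806 × 0.03584 = 0.1364 m.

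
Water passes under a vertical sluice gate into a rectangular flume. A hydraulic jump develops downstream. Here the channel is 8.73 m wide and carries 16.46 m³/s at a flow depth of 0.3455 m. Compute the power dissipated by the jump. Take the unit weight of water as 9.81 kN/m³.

q = Q/b = 16.46/8.73 = 1.885 m²/s; V₁ = q/y₁ = 5.457 m/s. Fr₁ = V₁/√(g·y₁) = 2.964.
By Bélanger, y₂/y₁ = ½[√(1 + 8Fr₁²) − 1] = ½[√71.292 − 1] = 3.722.
y₂ = 3.722 × 0.3455 = 1.286 m.
Head loss: ΔE = (y₂ − y₁)³/(4y₁y₂) = (1.286 − 0.3455)³/(4×0.3455×1.286) = 0.8315/1.777 = 0.4679 m.
P = γ·Q·ΔE = 9.81 × 16.46 × 0.4679 = 75.56 kW.

P = 75.56 kW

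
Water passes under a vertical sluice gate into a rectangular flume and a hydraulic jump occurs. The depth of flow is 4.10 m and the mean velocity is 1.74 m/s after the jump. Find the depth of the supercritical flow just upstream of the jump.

Fr₂ = V₂/√(g·y₂) = 1.74/√(9.81×4.10) = 0.274.
The Bélanger relation is symmetric: y₁/y₂ = ½[√(1 + 8Fr₂²) − 1] = ½[√1.602 − 1] = 0.133.
y₁ = 0.133 × 4.10 = 0.545 m.

y₁ = 0.545 m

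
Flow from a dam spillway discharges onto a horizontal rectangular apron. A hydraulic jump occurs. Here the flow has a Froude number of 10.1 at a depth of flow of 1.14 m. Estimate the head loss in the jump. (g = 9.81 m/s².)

Fr₁ = 10.1 (given).
By Bélanger, y₂/y₁ = ½[√(1 + 8Fr₁²) − 1] = ½[√817.1 − 1] = 13.8.
y₂ = 13.8 × 1.14 = 15.7 m.
V₁ = Fr₁·√(g·y₁) = 10.1×√(9.81×1.14) = 33.8 m/s; q = V₁·y₁ = 38.5 m²/s. V₂ = q/y₂ = 38.5/15.7 = 2.45 m/s. E₁ = y₁ + V₁²/2g = 59.3 m; E₂ = y₂ + V₂²/2g = 16.0 m. ΔE = E₁ − E₂ = 43.3 m.

ΔE = 43.3 m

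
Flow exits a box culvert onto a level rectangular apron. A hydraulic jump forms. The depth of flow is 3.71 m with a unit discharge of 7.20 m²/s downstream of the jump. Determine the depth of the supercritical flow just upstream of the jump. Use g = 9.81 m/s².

y₁ = 0.653 m

V₂ = q/y₂ = 7.20/3.71 = 1.94 m/s; Fr₂ = V₂/√(g·y₂) = 0.322.
Since the conjugate-depth ratio holds either way, y₁/y₂ = ½[√(1 + 8Fr₂²) − 1] = ½[√1.828 − 1] = 0.176.
y₁ = 0.176 × 3.71 = 0.653 m.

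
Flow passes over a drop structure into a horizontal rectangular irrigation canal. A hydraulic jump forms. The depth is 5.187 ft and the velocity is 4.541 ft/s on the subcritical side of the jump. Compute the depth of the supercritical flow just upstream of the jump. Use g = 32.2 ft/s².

Fr₂ = V₂/√(g·y₂) = 4.541/√(32.2×5.187) = 0.3514.
Since the conjugate-depth ratio holds either way, y₁/y₂ = ½[√(1 + 8Fr₂²) − 1] = ½[√1.9877 − 1] = 0.2049.
y₁ = 0.2049 × 5.187 = 1.063 ft.

y₁ = 1.063 ft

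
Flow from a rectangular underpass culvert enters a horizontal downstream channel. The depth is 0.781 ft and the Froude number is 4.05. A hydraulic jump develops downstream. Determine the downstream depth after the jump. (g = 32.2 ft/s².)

y₂ = 4.10 ft

Fr₁ = 4.05 (given).
By Bélanger, y₂/y₁ = ½[√(1 + 8Fr₁²) − 1] = ½[√132.2 − 1] = 5.25.
y₂ = 5.25 × 0.781 = 4.10 ft.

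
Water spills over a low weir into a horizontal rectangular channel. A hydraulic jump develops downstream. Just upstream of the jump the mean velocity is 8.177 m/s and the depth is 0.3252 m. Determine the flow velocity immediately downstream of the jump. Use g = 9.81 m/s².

V₂ = 1.364 m/s

Fr₁ = V₁/√(g·y₁) = 8.177/√(9.81×0.3252) = 4.578.
By Bélanger, y₂/y₁ = ½[√(1 + 8Fr₁²) − 1] = ½[√168.67 − 1] = 5.994.
y₂ = 5.994 × 0.3252 = 1.949 m.
q = V₁·y₁ = 8.177 × 0.3252 = 2.659 m²/s.
V₂ = q/y₂ = 2.659/1.949 = 1.364 m/s.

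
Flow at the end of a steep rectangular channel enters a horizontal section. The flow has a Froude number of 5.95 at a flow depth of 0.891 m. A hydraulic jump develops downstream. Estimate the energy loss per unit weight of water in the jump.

Fr₁ = 5.95 (given).
Sequent-depth ratio: y₂/y₁ = ½[√(1 + 8Fr₁²) − 1] = ½[√284.2 − 1] = 7.93.
y₂ = 7.93 × 0.891 = 7.07 m.
Head loss: ΔE = (y₂ − y₁)³/(4y₁y₂) = (7.07 − 0.891)³/(4×0.891×7.07) = 235/25.2 = 9.35 m.

ΔE = 9.35 m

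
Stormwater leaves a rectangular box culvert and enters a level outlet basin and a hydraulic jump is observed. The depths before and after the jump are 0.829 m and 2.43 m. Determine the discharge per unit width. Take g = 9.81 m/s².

For a rectangular channel the momentum equation gives q² = ½·g·y₁·y₂·(y₁ + y₂) = ½×9.81×0.829×2.43×3.26 = 32.2.
q = √32.2 = 5.67 m²/s.

q = 5.67 m²/s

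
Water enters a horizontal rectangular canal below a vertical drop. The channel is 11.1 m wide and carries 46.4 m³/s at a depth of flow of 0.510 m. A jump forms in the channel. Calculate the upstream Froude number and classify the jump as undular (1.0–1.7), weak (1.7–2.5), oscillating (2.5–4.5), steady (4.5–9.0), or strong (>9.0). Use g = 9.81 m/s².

Fr₁ = 3.66; oscillating jump

q = Q/b = 46.4/11.1 = 4.18 m²/s; V₁ = q/y₁ = 8.20 m/s. Fr₁ = V₁/√(g·y₁) = 3.66.
Fr₁ = 3.66 lies in the oscillating range.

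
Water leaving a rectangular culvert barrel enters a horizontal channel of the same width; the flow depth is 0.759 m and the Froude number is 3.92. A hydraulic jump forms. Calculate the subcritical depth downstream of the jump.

y₂ = 3.85 m

Fr₁ = 3.92 (given).
By Bélanger, y₂/y₁ = ½[√(1 + 8Fr₁²) − 1] = ½[√123.9 − 1] = 5.07.
y₂ = 5.07 × 0.759 = 3.85 m.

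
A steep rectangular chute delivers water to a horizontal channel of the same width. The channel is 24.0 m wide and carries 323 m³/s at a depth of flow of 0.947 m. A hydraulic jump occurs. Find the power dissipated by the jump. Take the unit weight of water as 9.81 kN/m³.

P = 16403 kW

q = Q/b = 323/24.0 = 13.5 m²/s; V₁ = q/y₁ = 14.2 m/s. Fr₁ = V₁/√(g·y₁) = 4.66.
Bélanger equation: y₂/y₁ = ½[√(1 + 8Fr₁²) − 1] = ½[√174.9 − 1] = 6.11.
y₂ = 6.11 × 0.947 = 5.79 m.
Head loss: ΔE = (y₂ − y₁)³/(4y₁y₂) = (5.79 − 0.947)³/(4×0.947×5.79) = 114/21.9 = 5.18 m.
P = γ·Q·ΔE = 9.81 × 323 × 5.18 = 16403 kW.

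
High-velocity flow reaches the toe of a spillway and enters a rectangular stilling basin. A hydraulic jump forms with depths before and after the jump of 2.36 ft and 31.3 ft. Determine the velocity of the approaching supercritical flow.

For a rectangular channel the momentum equation gives q² = ½·g·y₁·y₂·(y₁ + y₂) = ½×32.2×2.36×31.3×33.7 = 40031.
q = √40031 = 200 ft²/s.
V₁ = q/y₁ = 200/2.36 = 84.8 ft/s.

V₁ = 84.8 ft/s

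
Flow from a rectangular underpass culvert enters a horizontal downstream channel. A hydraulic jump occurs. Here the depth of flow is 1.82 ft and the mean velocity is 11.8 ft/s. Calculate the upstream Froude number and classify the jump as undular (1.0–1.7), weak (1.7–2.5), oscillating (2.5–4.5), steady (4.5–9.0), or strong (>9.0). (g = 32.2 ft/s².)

Fr₁ = 1.54; undular jump

Fr₁ = V₁/√(g·y₁) = 11.8/√(32.2×1.82) = 1.54.
Fr₁ = 1.54 lies in the undular range.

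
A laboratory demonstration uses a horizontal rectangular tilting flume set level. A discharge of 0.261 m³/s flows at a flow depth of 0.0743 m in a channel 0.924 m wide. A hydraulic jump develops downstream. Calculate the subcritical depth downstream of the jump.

q = Q/b = 0.261/0.924 = 0.282 m²/s; V₁ = q/y₁ = 3.80 m/s. Fr₁ = V₁/√(g·y₁) = 4.45.
By Bélanger, y₂/y₁ = ½[√(1 + 8Fr₁²) − 1] = ½[√159.6 − 1] = 5.82.
y₂ = 5.82 × 0.0743 = 0.432 m.

y₂ = 0.432 m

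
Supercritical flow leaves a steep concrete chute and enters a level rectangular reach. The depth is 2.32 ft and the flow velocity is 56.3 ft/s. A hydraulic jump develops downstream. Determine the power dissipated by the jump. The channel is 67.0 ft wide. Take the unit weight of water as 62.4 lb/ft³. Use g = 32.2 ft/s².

Fr₁ = V₁/√(g·y₁) = 56.3/√(32.2×2.32) = 6.51.
Sequent-depth ratio: y₂/y₁ = ½[√(1 + 8Fr₁²) − 1] = ½[√340.4 − 1] = 8.73.
y₂ = 8.73 × 2.32 = 20.2 ft.
Head loss: ΔE = (y₂ − y₁)³/(4y₁y₂) = (20.2 − 2.32)³/(4×2.32×20.2) = 5758/188 = 30.6 ft.
q = V₁·y₁ = 56.3 × 2.32 = 131 ft²/s. Q = q·b = 131 × 67.0 = 8751 cfs. P = γ·Q·ΔE/550 = 62.4 × 8751 × 30.6 / 550 = 30431 hp.

P = 30431 hp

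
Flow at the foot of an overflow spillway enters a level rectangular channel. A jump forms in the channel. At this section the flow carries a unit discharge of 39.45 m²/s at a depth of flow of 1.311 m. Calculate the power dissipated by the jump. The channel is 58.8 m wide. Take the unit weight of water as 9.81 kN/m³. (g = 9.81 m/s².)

P = 732535 kW

V₁ = q/y₁ = 39.45/1.311 = 30.09 m/s. Fr₁ = V₁/√(g·y₁) = 30.09/√(9.81×1.311) = 8.391.
By Bélanger, y₂/y₁ = ½[√(1 + 8Fr₁²) − 1] = ½[√564.26 − 1] = 11.38.
y₂ = 11.38 × 1.311 = 14.92 m.
Head loss: ΔE = (y₂ − y₁)³/(4y₁y₂) = (14.92 − 1.311)³/(4×1.311×14.92) = 2518/78.22 = 32.19 m.
Q = q·b = 39.45 × 58.8 = 2320 m³/s. P = γ·Q·ΔE = 9.81 × 2320 × 32.19 = 732535 kW.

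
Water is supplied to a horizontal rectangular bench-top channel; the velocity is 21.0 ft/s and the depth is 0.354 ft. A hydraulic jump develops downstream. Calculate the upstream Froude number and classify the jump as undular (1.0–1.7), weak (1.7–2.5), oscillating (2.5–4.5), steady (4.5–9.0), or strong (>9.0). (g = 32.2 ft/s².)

Fr₁ = 6.22; steady jump

Fr₁ = V₁/√(g·y₁) = 21.0/√(32.2×0.354) = 6.22.
Fr₁ = 6.22 lies in the steady range.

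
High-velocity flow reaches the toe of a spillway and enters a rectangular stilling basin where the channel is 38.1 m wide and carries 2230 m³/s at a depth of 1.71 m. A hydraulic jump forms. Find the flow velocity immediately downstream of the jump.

V₂ = 3.02 m/s

q = Q/b = 2230/38.1 = 58.5 m²/s; V₁ = q/y₁ = 34.2 m/s. Fr₁ = V₁/√(g·y₁) = 8.36.
Conjugate-depth relation: y₂/y₁ = ½[√(1 + 8Fr₁²) − 1] = ½[√559.7 − 1] = 11.3.
y₂ = 11.3 × 1.71 = 19.4 m.
V₂ = q/y₂ = 58.5/19.4 = 3.02 m/s.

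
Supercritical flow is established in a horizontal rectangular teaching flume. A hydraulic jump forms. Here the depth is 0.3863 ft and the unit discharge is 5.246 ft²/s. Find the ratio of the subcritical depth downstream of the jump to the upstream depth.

V₁ = q/y₁ = 5.246/0.3863 = 13.58 ft/s. Fr₁ = V₁/√(g·y₁) = 13.58/√(32.2×0.3863) = 3.850.
From the momentum equation for a rectangular channel, y₂/y₁ = ½[√(1 + 8Fr₁²) − 1] = ½[√119.61 − 1] = 4.968.

y₂/y₁ = 4.968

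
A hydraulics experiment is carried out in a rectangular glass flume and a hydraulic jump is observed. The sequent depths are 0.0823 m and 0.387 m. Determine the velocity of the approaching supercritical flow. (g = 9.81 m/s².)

For a rectangular channel the momentum equation gives q² = ½·g·y₁·y₂·(y₁ + y₂) = ½×9.81×0.0823×0.387×0.469 = 0.0733.
q = √0.0733 = 0.271 m²/s.
V₁ = q/y₁ = 0.271/0.0823 = 3.29 m/s.

V₁ = 3.29 m/s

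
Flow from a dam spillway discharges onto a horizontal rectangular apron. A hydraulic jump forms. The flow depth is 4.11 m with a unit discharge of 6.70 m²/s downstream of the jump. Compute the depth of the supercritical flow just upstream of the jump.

V₂ = q/y₂ = 6.70/4.11 = 1.63 m/s; Fr₂ = V₂/√(g·y₂) = 0.257.
The Bélanger relation is symmetric: y₁/y₂ = ½[√(1 + 8Fr₂²) − 1] = ½[√1.527 − 1] = 0.118.
y₁ = 0.118 × 4.11 = 0.485 m.

y₁ = 0.485 m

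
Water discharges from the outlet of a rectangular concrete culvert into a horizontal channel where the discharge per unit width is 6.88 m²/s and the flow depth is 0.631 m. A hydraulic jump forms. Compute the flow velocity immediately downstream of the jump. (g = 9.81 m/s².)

V₁ = q/y₁ = 6.88/0.631 = 10.9 m/s. Fr₁ = V₁/√(g·y₁) = 10.9/√(9.81×0.631) = 4.38.
Conjugate-depth relation: y₂/y₁ = ½[√(1 + 8Fr₁²) − 1] = ½[√154.6 − 1] = 5.72.
y₂ = 5.72 × 0.631 = 3.61 m.
V₂ = q/y₂ = 6.88/3.61 = 1.91 m/s.

V₂ = 1.91 m/s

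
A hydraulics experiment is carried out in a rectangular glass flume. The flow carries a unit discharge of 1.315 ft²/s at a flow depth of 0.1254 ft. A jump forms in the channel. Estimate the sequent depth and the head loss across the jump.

V₁ = q/y₁ = 1.315/0.1254 = 10.49 ft/s. Fr₁ = V₁/√(g·y₁) = 10.49/√(32.2×0.1254) = 5.219.
Conjugate-depth relation: y₂/y₁ = ½[√(1 + 8Fr₁²) − 1] = ½[√218.87 − 1] = 6.897.
y₂ = 6.897 × 0.1254 = 0.8649 ft.
Head loss: ΔE = (y₂ − y₁)³/(4y₁y₂) = (0.8649 − 0.1254)³/(4×0.1254×0.8649) = 0.4044/0.4338 = 0.9321 ft.

y₂ = 0.8649 ft; ΔE = 0.9321 ft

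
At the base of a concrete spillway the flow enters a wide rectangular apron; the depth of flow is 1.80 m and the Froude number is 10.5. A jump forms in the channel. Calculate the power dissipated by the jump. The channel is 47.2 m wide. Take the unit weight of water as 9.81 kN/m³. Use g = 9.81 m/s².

P = 2747030 kW

Fr₁ = 10.5 (given).
Conjugate-depth relation: y₂/y₁ = ½[√(1 + 8Fr₁²) − 1] = ½[√883.0 − 1] = 14.4.
y₂ = 14.4 × 1.80 = 25.8 m.
Head loss: ΔE = (y₂ − y₁)³/(4y₁y₂) = (25.8 − 1.80)³/(4×1.80×25.8) = 13900/186 = 74.7 m.
V₁ = Fr₁·√(g·y₁) = 10.5×√(9.81×1.80) = 44.1 m/s; q = V₁·y₁ = 79.4 m²/s. Q = q·b = 79.4 × 47.2 = 3749 m³/s. P = γ·Q·ΔE = 9.81 × 3749 × 74.7 = 2747030 kW.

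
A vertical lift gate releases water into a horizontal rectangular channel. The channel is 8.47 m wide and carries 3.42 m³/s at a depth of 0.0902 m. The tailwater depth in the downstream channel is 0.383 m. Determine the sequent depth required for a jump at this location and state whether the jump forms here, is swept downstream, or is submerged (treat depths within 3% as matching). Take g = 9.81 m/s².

q = Q/b = 3.42/8.47 = 0.404 m²/s; V₁ = q/y₁ = 4.48 m/s. Fr₁ = V₁/√(g·y₁) = 4.76.
By Bélanger, y₂/y₁ = ½[√(1 + 8Fr₁²) − 1] = ½[√182.2 − 1] = 6.25.
y₂ = 6.25 × 0.0902 = 0.564 m.
Tailwater y_tw = 0.383 m: y_tw < y₂, so the jump is swept downstream.

y₂ = 0.564 m; the jump is swept downstream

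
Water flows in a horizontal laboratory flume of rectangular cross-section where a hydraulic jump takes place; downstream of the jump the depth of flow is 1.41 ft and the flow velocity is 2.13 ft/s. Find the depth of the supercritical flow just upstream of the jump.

Fr₂ = V₂/√(g·y₂) = 2.13/√(32.2×1.41) = 0.316.
From the momentum equation (using Fr₂), y₁/y₂ = ½[√(1 + 8Fr₂²) − 1] = ½[√1.799 − 1] = 0.171.
y₁ = 0.171 × 1.41 = 0.241 ft.

y₁ = 0.241 ft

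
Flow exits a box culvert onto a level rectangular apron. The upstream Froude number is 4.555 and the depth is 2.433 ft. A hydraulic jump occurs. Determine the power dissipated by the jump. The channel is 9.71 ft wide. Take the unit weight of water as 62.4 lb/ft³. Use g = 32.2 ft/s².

P = 1346 hp

Fr₁ = 4.555 (given).
Conjugate-depth relation: y₂/y₁ = ½[√(1 + 8Fr₁²) − 1] = ½[√166.98 − 1] = 5.961.
y₂ = 5.961 × 2.433 = 14.50 ft.
Head loss: ΔE = (y₂ − y₁)³/(4y₁y₂) = (14.50 − 2.433)³/(4×2.433×14.50) = 1759/141.1 = 12.46 ft.
V₁ = Fr₁·√(g·y₁) = 4.555×√(32.2×2.433) = 40.32 ft/s; q = V₁·y₁ = 98.09 ft²/s. Q = q·b = 98.09 × 9.71 = 952.5 cfs. P = γ·Q·ΔE/550 = 62.4 × 952.5 × 12.46 / 550 = 1346 hp.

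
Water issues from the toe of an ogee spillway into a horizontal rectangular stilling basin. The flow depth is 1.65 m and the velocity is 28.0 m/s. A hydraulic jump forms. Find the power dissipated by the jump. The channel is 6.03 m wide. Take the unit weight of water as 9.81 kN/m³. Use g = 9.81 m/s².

P = 70282 kW

Fr₁ = V₁/√(g·y₁) = 28.0/√(9.81×1.65) = 6.96.
From the momentum equation for a rectangular channel, y₂/y₁ = ½[√(1 + 8Fr₁²) − 1] = ½[√388.5 − 1] = 9.35.
y₂ = 9.35 × 1.65 = 15.4 m.
q = V₁·y₁ = 28.0 × 1.65 = 46.2 m²/s. V₂ = q/y₂ = 46.2/15.4 = 2.99 m/s. E₁ = y₁ + V₁²/2g = 41.6 m; E₂ = y₂ + V₂²/2g = 15.9 m. ΔE = E₁ − E₂ = 25.7 m.
Q = q·b = 46.2 × 6.03 = 279 m³/s. P = γ·Q·ΔE = 9.81 × 279 × 25.7 = 70282 kW.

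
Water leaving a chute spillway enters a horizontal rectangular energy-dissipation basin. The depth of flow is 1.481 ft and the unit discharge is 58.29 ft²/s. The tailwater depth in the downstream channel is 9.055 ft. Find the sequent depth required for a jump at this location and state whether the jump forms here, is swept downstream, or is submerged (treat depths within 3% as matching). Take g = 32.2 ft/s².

y₂ = 11.22 ft; the jump is swept downstream

V₁ = q/y₁ = 58.29/1.481 = 39.36 ft/s. Fr₁ = V₁/√(g·y₁) = 39.36/√(32.2×1.481) = 5.699.
From the momentum equation for a rectangular channel, y₂/y₁ = ½[√(1 + 8Fr₁²) − 1] = ½[√260.87 − 1] = 7.576.
y₂ = 7.576 × 1.481 = 11.22 ft.
Tailwater y_tw = 9.055 ft: y_tw < y₂, so the jump is swept downstream.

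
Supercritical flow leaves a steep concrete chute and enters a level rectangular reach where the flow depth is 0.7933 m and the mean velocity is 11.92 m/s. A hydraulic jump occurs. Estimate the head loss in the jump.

Fr₁ = V₁/√(g·y₁) = 11.92/√(9.81×0.7933) = 4.273.
Sequent-depth ratio: y₂/y₁ = ½[√(1 + 8Fr₁²) − 1] = ½[√147.06 − 1] = 5.563.
y₂ = 5.563 × 0.7933 = 4.413 m.
q = V₁·y₁ = 11.92 × 0.7933 = 9.456 m²/s. V₂ = q/y₂ = 9.456/4.413 = 2.143 m/s. E₁ = y₁ + V₁²/2g = 8.035 m; E₂ = y₂ + V₂²/2g = 4.647 m. ΔE = E₁ − E₂ = 3.388 m.

ΔE = 3.388 m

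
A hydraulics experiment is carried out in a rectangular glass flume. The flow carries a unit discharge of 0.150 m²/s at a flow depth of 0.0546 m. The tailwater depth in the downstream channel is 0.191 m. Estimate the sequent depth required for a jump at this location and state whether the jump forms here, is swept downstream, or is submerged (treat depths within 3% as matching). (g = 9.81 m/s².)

V₁ = q/y₁ = 0.150/0.0546 = 2.75 m/s. Fr₁ = V₁/√(g·y₁) = 2.75/√(9.81×0.0546) = 3.75.
Bélanger equation: y₂/y₁ = ½[√(1 + 8Fr₁²) − 1] = ½[√113.7 − 1] = 4.83.
y₂ = 4.83 × 0.0546 = 0.264 m.
Tailwater y_tw = 0.191 m: y_tw < y₂, so the jump is swept downstream.

y₂ = 0.264 m; the jump is swept downstream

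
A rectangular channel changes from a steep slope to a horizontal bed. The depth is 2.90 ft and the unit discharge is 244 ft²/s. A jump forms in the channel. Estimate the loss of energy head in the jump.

V₁ = q/y₁ = 244/2.90 = 84.1 ft/s. Fr₁ = V₁/√(g·y₁) = 84.1/√(32.2×2.90) = 8.71.
From the momentum equation for a rectangular channel, y₂/y₁ = ½[√(1 + 8Fr₁²) − 1] = ½[√607.5 − 1] = 11.8.
y₂ = 11.8 × 2.90 = 34.3 ft.
V₂ = q/y₂ = 244/34.3 = 7.12 ft/s. E₁ = y₁ + V₁²/2g = 113 ft; E₂ = y₂ + V₂²/2g = 35.1 ft. ΔE = E₁ − E₂ = 77.8 ft.

ΔE = 77.8 ft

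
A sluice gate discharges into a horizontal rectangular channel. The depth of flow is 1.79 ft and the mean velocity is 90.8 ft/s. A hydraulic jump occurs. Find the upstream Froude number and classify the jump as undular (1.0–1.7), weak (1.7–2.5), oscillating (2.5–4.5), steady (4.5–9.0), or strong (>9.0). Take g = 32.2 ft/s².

Fr₁ = V₁/√(g·y₁) = 90.8/√(32.2×1.79) = 12.0.
Fr₁ = 12.0 lies in the strong range.

Fr₁ = 12.0; strong jump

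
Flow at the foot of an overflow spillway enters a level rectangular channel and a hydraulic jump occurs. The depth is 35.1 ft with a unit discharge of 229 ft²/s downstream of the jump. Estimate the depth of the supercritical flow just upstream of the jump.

V₂ = q/y₂ = 229/35.1 = 6.52 ft/s; Fr₂ = V₂/√(g·y₂) = 0.194.
The Bélanger relation is symmetric: y₁/y₂ = ½[√(1 + 8Fr₂²) − 1] = ½[√1.301 − 1] = 0.0704.
y₁ = 0.0704 × 35.1 = 2.47 ft.

y₁ = 2.47 ft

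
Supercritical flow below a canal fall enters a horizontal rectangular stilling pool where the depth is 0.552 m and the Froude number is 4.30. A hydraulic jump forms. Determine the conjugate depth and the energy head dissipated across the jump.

Fr₁ = 4.30 (given).
Bélanger equation: y₂/y₁ = ½[√(1 + 8Fr₁²) − 1] = ½[√148.9 − 1] = 5.60.
y₂ = 5.60 × 0.552 = 3.09 m.
Head loss: ΔE = (y₂ − y₁)³/(4y₁y₂) = (3.09 − 0.552)³/(4×0.552×3.09) = 16.4/6.83 = 2.40 m.

y₂ = 3.09 m; ΔE = 2.40 m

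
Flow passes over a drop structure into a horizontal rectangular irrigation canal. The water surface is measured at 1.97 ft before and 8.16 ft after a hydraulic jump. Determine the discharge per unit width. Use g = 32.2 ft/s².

q = 51.2 ft²/s

For a rectangular channel the momentum equation gives q² = ½·g·y₁·y₂·(y₁ + y₂) = ½×32.2×1.97×8.16×10.1 = 2622.
q = √2622 = 51.2 ft²/s.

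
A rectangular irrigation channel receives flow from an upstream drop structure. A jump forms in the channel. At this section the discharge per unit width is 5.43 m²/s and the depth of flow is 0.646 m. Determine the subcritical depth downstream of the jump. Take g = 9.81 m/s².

V₁ = q/y₁ = 5.43/0.646 = 8.41 m/s. Fr₁ = V₁/√(g·y₁) = 8.41/√(9.81×0.646) = 3.34.
By Bélanger, y₂/y₁ = ½[√(1 + 8Fr₁²) − 1] = ½[√90.19 − 1] = 4.25.
y₂ = 4.25 × 0.646 = 2.74 m.

y₂ = 2.74 m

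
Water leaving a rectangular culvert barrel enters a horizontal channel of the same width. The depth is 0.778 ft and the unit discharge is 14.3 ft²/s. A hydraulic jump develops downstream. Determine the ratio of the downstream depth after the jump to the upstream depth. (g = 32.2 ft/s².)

y₂/y₁ = 4.72

V₁ = q/y₁ = 14.3/0.778 = 18.4 ft/s. Fr₁ = V₁/√(g·y₁) = 18.4/√(32.2×0.778) = 3.67.
From the momentum equation for a rectangular channel, y₂/y₁ = ½[√(1 + 8Fr₁²) − 1] = ½[√108.9 − 1] = 4.72.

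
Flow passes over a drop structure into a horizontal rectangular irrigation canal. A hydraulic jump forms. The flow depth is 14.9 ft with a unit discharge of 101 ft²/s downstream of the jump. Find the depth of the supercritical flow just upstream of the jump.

y₁ = 2.45 ft

V₂ = q/y₂ = 101/14.9 = 6.78 ft/s; Fr₂ = V₂/√(g·y₂) = 0.309.
Applying the sequent-depth relation in reverse, y₁/y₂ = ½[√(1 + 8Fr₂²) − 1] = ½[√1.766 − 1] = 0.164.
y₁ = 0.164 × 14.9 = 2.45 ft.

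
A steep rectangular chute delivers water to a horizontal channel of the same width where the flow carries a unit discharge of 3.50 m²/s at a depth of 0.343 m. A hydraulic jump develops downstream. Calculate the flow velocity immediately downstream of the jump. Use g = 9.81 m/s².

V₁ = q/y₁ = 3.50/0.343 = 10.2 m/s. Fr₁ = V₁/√(g·y₁) = 10.2/√(9.81×0.343) = 5.56.
Conjugate-depth relation: y₂/y₁ = ½[√(1 + 8Fr₁²) − 1] = ½[√248.6 − 1] = 7.38.
y₂ = 7.38 × 0.343 = 2.53 m.
V₂ = q/y₂ = 3.50/2.53 = 1.38 m/s.

V₂ = 1.38 m/s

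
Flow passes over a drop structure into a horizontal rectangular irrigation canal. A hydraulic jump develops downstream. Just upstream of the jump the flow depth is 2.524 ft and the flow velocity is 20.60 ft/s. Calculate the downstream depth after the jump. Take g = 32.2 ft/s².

y₂ = 6.991 ft

Fr₁ = V₁/√(g·y₁) = 20.60/√(32.2×2.524) = 2.285.
Conjugate-depth relation: y₂/y₁ = ½[√(1 + 8Fr₁²) − 1] = ½[√42.771 − 1] = 2.770.
y₂ = 2.770 × 2.524 = 6.991 ft.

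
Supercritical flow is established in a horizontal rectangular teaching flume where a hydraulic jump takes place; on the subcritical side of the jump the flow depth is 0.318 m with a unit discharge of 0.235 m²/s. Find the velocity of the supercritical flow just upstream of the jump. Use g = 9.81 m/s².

V₁ = 2.69 m/s

V₂ = q/y₂ = 0.235/0.318 = 0.739 m/s; Fr₂ = V₂/√(g·y₂) = 0.418.
From the momentum equation (using Fr₂), y₁/y₂ = ½[√(1 + 8Fr₂²) − 1] = ½[√2.400 − 1] = 0.275.
y₁ = 0.275 × 0.318 = 0.0873 m.
V₁ = q/y₁ = 0.235/0.0873 = 2.69 m/s.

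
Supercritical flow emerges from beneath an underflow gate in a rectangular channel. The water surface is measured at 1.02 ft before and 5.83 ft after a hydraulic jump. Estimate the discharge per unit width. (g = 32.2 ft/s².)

For a rectangular channel the momentum equation gives q² = ½·g·y₁·y₂·(y₁ + y₂) = ½×32.2×1.02×5.83×6.85 = 656.
q = √656 = 25.6 ft²/s.

q = 25.6 ft²/s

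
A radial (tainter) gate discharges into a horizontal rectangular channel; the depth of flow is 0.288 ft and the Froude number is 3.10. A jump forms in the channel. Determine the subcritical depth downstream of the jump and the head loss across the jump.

y₂ = 1.13 ft; ΔE = 0.455 ft

Fr₁ = 3.10 (given).
Sequent-depth ratio: y₂/y₁ = ½[√(1 + 8Fr₁²) − 1] = ½[√77.88 − 1] = 3.91.
y₂ = 3.91 × 0.288 = 1.13 ft.
V₁ = Fr₁·√(g·y₁) = 3.10×√(32.2×0.288) = 9.44 ft/s; q = V₁·y₁ = 2.72 ft²/s. V₂ = q/y₂ = 2.72/1.13 = 2.41 ft/s. E₁ = y₁ + V₁²/2g = 1.67 ft; E₂ = y₂ + V₂²/2g = 1.22 ft. ΔE = E₁ − E₂ = 0.455 ft.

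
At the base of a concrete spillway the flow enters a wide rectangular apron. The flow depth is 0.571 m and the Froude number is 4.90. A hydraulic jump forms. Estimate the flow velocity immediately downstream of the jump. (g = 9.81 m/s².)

Fr₁ = 4.90 (given).
Sequent-depth ratio: y₂/y₁ = ½[√(1 + 8Fr₁²) − 1] = ½[√193.1 − 1] = 6.45.
y₂ = 6.45 × 0.571 = 3.68 m.
V₁ = Fr₁·√(g·y₁) = 4.90×√(9.81×0.571) = 11.6 m/s; q = V₁·y₁ = 6.62 m²/s.
V₂ = q/y₂ = 6.62/3.68 = 1.80 m/s.

V₂ = 1.80 m/s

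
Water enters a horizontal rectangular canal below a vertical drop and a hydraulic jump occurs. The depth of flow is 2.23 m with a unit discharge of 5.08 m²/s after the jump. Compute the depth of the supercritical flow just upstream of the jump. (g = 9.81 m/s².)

V₂ = q/y₂ = 5.08/2.23 = 2.28 m/s; Fr₂ = V₂/√(g·y₂) = 0.487.
Applying the sequent-depth relation in reverse, y₁/y₂ = ½[√(1 + 8Fr₂²) − 1] = ½[√2.898 − 1] = 0.351.
y₁ = 0.351 × 2.23 = 0.783 m.

y₁ = 0.783 m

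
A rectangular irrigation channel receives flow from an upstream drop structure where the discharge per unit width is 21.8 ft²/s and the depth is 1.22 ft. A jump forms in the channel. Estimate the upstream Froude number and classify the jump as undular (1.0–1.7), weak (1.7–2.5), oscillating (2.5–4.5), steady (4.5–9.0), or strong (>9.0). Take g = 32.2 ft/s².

Fr₁ = 2.85; oscillating jump

V₁ = q/y₁ = 21.8/1.22 = 17.9 ft/s. Fr₁ = V₁/√(g·y₁) = 17.9/√(32.2×1.22) = 2.85.
Fr₁ = 2.85 lies in the oscillating range.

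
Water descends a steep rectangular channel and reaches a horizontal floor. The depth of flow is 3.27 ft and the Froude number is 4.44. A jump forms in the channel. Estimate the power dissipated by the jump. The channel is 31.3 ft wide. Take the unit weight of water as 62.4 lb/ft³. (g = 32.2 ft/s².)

P = 8243 hp

Fr₁ = 4.44 (given).
Conjugate-depth relation: y₂/y₁ = ½[√(1 + 8Fr₁²) − 1] = ½[√158.7 − 1] = 5.80.
y₂ = 5.80 × 3.27 = 19.0 ft.
Head loss: ΔE = (y₂ − y₁)³/(4y₁y₂) = (19.0 − 3.27)³/(4×3.27×19.0) = 3864/248 = 15.6 ft.
V₁ = Fr₁·√(g·y₁) = 4.44×√(32.2×3.27) = 45.6 ft/s; q = V₁·y₁ = 149 ft²/s. Q = q·b = 149 × 31.3 = 4663 cfs. P = γ·Q·ΔE/550 = 62.4 × 4663 × 15.6 / 550 = 8243 hp.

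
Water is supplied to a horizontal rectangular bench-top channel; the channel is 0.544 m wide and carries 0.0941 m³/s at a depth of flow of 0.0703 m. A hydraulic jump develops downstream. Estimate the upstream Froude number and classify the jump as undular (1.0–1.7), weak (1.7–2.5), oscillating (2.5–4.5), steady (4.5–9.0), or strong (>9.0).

q = Q/b = 0.0941/0.544 = 0.173 m²/s; V₁ = q/y₁ = 2.46 m/s. Fr₁ = V₁/√(g·y₁) = 2.96.
Fr₁ = 2.96 lies in the oscillating range.

Fr₁ = 2.96; oscillating jump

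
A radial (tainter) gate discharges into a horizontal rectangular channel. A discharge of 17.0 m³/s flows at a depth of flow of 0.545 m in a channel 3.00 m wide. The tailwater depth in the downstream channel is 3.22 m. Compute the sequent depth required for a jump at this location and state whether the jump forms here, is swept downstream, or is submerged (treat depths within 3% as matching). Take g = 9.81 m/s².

y₂ = 3.20 m; the jump forms here

q = Q/b = 17.0/3.00 = 5.67 m²/s; V₁ = q/y₁ = 10.4 m/s. Fr₁ = V₁/√(g·y₁) = 4.50.
By Bélanger, y₂/y₁ = ½[√(1 + 8Fr₁²) − 1] = ½[√162.8 − 1] = 5.88.
y₂ = 5.88 × 0.545 = 3.20 m.
Tailwater y_tw = 3.22 m: y_tw ≈ y₂, so the jump forms here.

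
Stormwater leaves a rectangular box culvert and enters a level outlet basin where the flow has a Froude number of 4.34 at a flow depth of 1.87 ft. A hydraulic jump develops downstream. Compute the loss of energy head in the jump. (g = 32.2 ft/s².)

Fr₁ = 4.34 (given).
By Bélanger, y₂/y₁ = ½[√(1 + 8Fr₁²) − 1] = ½[√151.7 − 1] = 5.66.
y₂ = 5.66 × 1.87 = 10.6 ft.
Head loss: ΔE = (y₂ − y₁)³/(4y₁y₂) = (10.6 − 1.87)³/(4×1.87×10.6) = 661/79.1 = 8.35 ft.

ΔE = 8.35 ft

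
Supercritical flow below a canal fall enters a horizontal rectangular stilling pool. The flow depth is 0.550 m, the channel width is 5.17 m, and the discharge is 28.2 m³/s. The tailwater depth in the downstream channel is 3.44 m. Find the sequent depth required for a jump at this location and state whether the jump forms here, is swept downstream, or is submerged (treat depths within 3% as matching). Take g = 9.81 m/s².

q = Q/b = 28.2/5.17 = 5.45 m²/s; V₁ = q/y₁ = 9.92 m/s. Fr₁ = V₁/√(g·y₁) = 4.27.
Sequent-depth ratio: y₂/y₁ = ½[√(1 + 8Fr₁²) − 1] = ½[√146.8 − 1] = 5.56.
y₂ = 5.56 × 0.550 = 3.06 m.
Tailwater y_tw = 3.44 m: y_tw > y₂, so the jump is submerged.

y₂ = 3.06 m; the jump is submerged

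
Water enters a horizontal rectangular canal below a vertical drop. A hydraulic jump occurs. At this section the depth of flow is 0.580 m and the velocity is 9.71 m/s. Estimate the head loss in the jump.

Fr₁ = V₁/√(g·y₁) = 9.71/√(9.81×0.580) = 4.07.
Sequent-depth ratio: y₂/y₁ = ½[√(1 + 8Fr₁²) − 1] = ½[√133.6 − 1] = 5.28.
y₂ = 5.28 × 0.580 = 3.06 m.
q = V₁·y₁ = 9.71 × 0.580 = 5.63 m²/s. V₂ = q/y₂ = 5.63/3.06 = 1.84 m/s. E₁ = y₁ + V₁²/2g = 5.39 m; E₂ = y₂ + V₂²/2g = 3.23 m. ΔE = E₁ − E₂ = 2.15 m.

ΔE = 2.15 m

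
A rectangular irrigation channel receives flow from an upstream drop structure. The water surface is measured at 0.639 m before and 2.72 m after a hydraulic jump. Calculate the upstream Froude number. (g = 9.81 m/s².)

Fr₁ = 3.34

For a rectangular channel the momentum equation gives q² = ½·g·y₁·y₂·(y₁ + y₂) = ½×9.81×0.639×2.72×3.36 = 28.6.
q = √28.6 = 5.35 m²/s.
V₁ = q/y₁ = 8.37 m/s; Fr₁ = V₁/√(g·y₁) = 3.34.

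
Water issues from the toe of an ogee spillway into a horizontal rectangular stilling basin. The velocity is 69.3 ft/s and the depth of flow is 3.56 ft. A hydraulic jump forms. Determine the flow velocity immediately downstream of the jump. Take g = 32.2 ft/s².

V₂ = 8.00 ft/s

Fr₁ = V₁/√(g·y₁) = 69.3/√(32.2×3.56) = 6.47.
From the momentum equation for a rectangular channel, y₂/y₁ = ½[√(1 + 8Fr₁²) − 1] = ½[√336.2 − 1] = 8.67.
y₂ = 8.67 × 3.56 = 30.9 ft.
q = V₁·y₁ = 69.3 × 3.56 = 247 ft²/s.
V₂ = q/y₂ = 247/30.9 = 8.00 ft/s.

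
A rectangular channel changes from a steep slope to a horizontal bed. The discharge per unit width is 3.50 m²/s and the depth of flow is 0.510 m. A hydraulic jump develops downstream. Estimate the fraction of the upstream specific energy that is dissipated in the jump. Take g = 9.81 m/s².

ΔE/E₁ = 0.267 (26.7%)

V₁ = q/y₁ = 3.50/0.510 = 6.86 m/s. Fr₁ = V₁/√(g·y₁) = 6.86/√(9.81×0.510) = 3.07.
Bélanger equation: y₂/y₁ = ½[√(1 + 8Fr₁²) − 1] = ½[√76.31 − 1] = 3.87.
y₂ = 3.87 × 0.510 = 1.97 m.
E₁ = y₁ + V₁²/2g = 2.91 m. ΔE = (y₂ − y₁)³/(4y₁y₂) = 0.777 m. ΔE/E₁ = 0.777/2.91 = 0.267.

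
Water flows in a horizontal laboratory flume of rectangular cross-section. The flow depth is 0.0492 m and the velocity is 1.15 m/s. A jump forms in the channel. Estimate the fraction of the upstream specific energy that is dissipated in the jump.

Fr₁ = V₁/√(g·y₁) = 1.15/√(9.81×0.0492) = 1.66.
By Bélanger, y₂/y₁ = ½[√(1 + 8Fr₁²) − 1] = ½[√22.92 − 1] = 1.89.
y₂ = 1.89 × 0.0492 = 0.0932 m.
E₁ = y₁ + V₁²/2g = 0.117 m. ΔE = (y₂ − y₁)³/(4y₁y₂) = 0.00464 m. ΔE/E₁ = 0.00464/0.117 = 0.0398.

ΔE/E₁ = 0.0398 (3.98%)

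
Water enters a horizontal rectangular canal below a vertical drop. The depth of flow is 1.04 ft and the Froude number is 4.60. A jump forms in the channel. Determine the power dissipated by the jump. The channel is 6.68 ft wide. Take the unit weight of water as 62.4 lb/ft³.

P = 115 hp

Fr₁ = 4.60 (given).
By Bélanger, y₂/y₁ = ½[√(1 + 8Fr₁²) − 1] = ½[√170.3 − 1] = 6.02.
y₂ = 6.02 × 1.04 = 6.27 ft.
Head loss: ΔE = (y₂ − y₁)³/(4y₁y₂) = (6.27 − 1.04)³/(4×1.04×6.27) = 143/26.1 = 5.47 ft.
V₁ = Fr₁·√(g·y₁) = 4.60×√(32.2×1.04) = 26.6 ft/s; q = V₁·y₁ = 27.7 ft²/s. Q = q·b = 27.7 × 6.68 = 185 cfs. P = γ·Q·ΔE/550 = 62.4 × 185 × 5.47 / 550 = 115 hp.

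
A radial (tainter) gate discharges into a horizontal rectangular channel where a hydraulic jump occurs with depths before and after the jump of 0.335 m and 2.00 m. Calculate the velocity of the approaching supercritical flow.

V₁ = 8.27 m/s

For a rectangular channel the momentum equation gives q² = ½·g·y₁·y₂·(y₁ + y₂) = ½×9.81×0.335×2.00×2.33 = 7.67.
q = √7.67 = 2.77 m²/s.
V₁ = q/y₁ = 2.77/0.335 = 8.27 m/s.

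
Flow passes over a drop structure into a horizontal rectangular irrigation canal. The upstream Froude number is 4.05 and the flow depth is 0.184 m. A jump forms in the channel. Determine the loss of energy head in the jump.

Fr₁ = 4.05 (given).
By Bélanger, y₂/y₁ = ½[√(1 + 8Fr₁²) − 1] = ½[√132.2 − 1] = 5.25.
y₂ = 5.25 × 0.184 = 0.966 m.
V₁ = Fr₁·√(g·y₁) = 4.05×√(9.81×0.184) = 5.44 m/s; q = V₁·y₁ = 1.00 m²/s. V₂ = q/y₂ = 1.00/0.966 = 1.04 m/s. E₁ = y₁ + V₁²/2g = 1.69 m; E₂ = y₂ + V₂²/2g = 1.02 m. ΔE = E₁ − E₂ = 0.672 m.

ΔE = 0.672 m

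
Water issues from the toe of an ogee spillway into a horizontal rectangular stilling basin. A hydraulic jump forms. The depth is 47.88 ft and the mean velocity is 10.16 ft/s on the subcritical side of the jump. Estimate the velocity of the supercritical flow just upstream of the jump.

V₁ = 84.95 ft/s

Fr₂ = V₂/√(g·y₂) = 10.16/√(32.2×47.88) = 0.2588.
The Bélanger relation is symmetric: y₁/y₂ = ½[√(1 + 8Fr₂²) − 1] = ½[√1.5356 − 1] = 0.1196.
y₁ = 0.1196 × 47.88 = 5.727 ft.
V₁ = q/y₁ = 486.5/5.727 = 84.95 ft/s.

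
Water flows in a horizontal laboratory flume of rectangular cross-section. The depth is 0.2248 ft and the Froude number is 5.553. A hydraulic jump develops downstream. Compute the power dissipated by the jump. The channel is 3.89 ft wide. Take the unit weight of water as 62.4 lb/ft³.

Fr₁ = 5.553 (given).
By Bélanger, y₂/y₁ = ½[√(1 + 8Fr₁²) − 1] = ½[√247.69 − 1] = 7.369.
y₂ = 7.369 × 0.2248 = 1.657 ft.
Head loss: ΔE = (y₂ − y₁)³/(4y₁y₂) = (1.657 − 0.2248)³/(4×0.2248×1.657) = 2.935/1.490 = 1.970 ft.
V₁ = Fr₁·√(g·y₁) = 5.553×√(32.2×0.2248) = 14.94 ft/s; q = V₁·y₁ = 3.359 ft²/s. Q = q·b = 3.359 × 3.89 = 13.06 cfs. P = γ·Q·ΔE/550 = 62.4 × 13.06 × 1.970 / 550 = 2.921 hp.

P = 2.921 hp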